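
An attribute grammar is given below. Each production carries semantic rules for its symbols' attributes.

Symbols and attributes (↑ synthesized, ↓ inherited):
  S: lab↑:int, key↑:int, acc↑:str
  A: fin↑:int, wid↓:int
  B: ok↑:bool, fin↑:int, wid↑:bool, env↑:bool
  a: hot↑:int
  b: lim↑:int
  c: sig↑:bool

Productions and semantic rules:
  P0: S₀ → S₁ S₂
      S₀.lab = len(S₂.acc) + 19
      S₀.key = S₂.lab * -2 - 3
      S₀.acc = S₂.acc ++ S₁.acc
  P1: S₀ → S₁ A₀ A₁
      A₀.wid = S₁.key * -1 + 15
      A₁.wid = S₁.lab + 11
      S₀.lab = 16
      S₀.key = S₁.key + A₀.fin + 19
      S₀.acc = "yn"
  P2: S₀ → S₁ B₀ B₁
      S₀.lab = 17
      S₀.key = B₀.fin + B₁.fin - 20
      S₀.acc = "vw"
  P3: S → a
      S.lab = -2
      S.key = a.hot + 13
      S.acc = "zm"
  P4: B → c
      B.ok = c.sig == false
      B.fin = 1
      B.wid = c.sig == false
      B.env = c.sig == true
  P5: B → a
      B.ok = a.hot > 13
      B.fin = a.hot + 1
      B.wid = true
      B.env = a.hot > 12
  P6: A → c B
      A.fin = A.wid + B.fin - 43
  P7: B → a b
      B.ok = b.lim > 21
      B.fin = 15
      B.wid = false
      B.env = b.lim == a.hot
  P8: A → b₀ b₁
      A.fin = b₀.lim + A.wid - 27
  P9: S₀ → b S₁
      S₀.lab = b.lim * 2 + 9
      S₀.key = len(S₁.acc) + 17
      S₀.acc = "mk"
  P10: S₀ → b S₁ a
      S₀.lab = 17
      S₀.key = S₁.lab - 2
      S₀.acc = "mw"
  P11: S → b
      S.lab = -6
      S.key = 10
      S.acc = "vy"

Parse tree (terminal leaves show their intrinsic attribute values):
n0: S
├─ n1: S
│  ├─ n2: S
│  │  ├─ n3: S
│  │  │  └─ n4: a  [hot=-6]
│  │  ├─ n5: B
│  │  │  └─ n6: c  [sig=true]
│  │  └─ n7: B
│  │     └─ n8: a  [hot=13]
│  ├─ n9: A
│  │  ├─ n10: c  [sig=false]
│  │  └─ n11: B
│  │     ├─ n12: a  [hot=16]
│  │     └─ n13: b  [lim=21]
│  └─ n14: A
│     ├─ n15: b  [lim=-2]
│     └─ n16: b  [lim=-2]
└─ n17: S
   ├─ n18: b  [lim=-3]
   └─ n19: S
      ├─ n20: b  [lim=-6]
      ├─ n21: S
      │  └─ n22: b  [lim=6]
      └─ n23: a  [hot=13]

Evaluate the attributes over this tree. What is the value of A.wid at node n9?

1. n4.hot = -6  [terminal]
2. n3.lab = -2  [-2]
3. n3.key = 7  [a.hot + 13]
4. n3.acc = "zm"  ["zm"]
5. n6.sig = true  [terminal]
6. n5.ok = false  [c.sig == false]
7. n5.fin = 1  [1]
8. n5.wid = false  [c.sig == false]
9. n5.env = true  [c.sig == true]
10. n8.hot = 13  [terminal]
11. n7.ok = false  [a.hot > 13]
12. n7.fin = 14  [a.hot + 1]
13. n7.wid = true  [true]
14. n7.env = true  [a.hot > 12]
15. n2.lab = 17  [17]
16. n2.key = -5  [B₀.fin + B₁.fin - 20]
17. n2.acc = "vw"  ["vw"]
18. n9.wid = 20  [S₁.key * -1 + 15]
19. n10.sig = false  [terminal]
20. n12.hot = 16  [terminal]
21. n13.lim = 21  [terminal]
22. n11.ok = false  [b.lim > 21]
23. n11.fin = 15  [15]
24. n11.wid = false  [false]
25. n11.env = false  [b.lim == a.hot]
26. n9.fin = -8  [A.wid + B.fin - 43]
27. n14.wid = 28  [S₁.lab + 11]
28. n15.lim = -2  [terminal]
29. n16.lim = -2  [terminal]
30. n14.fin = -1  [b₀.lim + A.wid - 27]
31. n1.lab = 16  [16]
32. n1.key = 6  [S₁.key + A₀.fin + 19]
33. n1.acc = "yn"  ["yn"]
34. n18.lim = -3  [terminal]
35. n20.lim = -6  [terminal]
36. n22.lim = 6  [terminal]
37. n21.lab = -6  [-6]
38. n21.key = 10  [10]
39. n21.acc = "vy"  ["vy"]
40. n23.hot = 13  [terminal]
41. n19.lab = 17  [17]
42. n19.key = -8  [S₁.lab - 2]
43. n19.acc = "mw"  ["mw"]
44. n17.lab = 3  [b.lim * 2 + 9]
45. n17.key = 19  [len(S₁.acc) + 17]
46. n17.acc = "mk"  ["mk"]
47. n0.lab = 21  [len(S₂.acc) + 19]
48. n0.key = -9  [S₂.lab * -2 - 3]
49. n0.acc = "mkyn"  [S₂.acc ++ S₁.acc]

20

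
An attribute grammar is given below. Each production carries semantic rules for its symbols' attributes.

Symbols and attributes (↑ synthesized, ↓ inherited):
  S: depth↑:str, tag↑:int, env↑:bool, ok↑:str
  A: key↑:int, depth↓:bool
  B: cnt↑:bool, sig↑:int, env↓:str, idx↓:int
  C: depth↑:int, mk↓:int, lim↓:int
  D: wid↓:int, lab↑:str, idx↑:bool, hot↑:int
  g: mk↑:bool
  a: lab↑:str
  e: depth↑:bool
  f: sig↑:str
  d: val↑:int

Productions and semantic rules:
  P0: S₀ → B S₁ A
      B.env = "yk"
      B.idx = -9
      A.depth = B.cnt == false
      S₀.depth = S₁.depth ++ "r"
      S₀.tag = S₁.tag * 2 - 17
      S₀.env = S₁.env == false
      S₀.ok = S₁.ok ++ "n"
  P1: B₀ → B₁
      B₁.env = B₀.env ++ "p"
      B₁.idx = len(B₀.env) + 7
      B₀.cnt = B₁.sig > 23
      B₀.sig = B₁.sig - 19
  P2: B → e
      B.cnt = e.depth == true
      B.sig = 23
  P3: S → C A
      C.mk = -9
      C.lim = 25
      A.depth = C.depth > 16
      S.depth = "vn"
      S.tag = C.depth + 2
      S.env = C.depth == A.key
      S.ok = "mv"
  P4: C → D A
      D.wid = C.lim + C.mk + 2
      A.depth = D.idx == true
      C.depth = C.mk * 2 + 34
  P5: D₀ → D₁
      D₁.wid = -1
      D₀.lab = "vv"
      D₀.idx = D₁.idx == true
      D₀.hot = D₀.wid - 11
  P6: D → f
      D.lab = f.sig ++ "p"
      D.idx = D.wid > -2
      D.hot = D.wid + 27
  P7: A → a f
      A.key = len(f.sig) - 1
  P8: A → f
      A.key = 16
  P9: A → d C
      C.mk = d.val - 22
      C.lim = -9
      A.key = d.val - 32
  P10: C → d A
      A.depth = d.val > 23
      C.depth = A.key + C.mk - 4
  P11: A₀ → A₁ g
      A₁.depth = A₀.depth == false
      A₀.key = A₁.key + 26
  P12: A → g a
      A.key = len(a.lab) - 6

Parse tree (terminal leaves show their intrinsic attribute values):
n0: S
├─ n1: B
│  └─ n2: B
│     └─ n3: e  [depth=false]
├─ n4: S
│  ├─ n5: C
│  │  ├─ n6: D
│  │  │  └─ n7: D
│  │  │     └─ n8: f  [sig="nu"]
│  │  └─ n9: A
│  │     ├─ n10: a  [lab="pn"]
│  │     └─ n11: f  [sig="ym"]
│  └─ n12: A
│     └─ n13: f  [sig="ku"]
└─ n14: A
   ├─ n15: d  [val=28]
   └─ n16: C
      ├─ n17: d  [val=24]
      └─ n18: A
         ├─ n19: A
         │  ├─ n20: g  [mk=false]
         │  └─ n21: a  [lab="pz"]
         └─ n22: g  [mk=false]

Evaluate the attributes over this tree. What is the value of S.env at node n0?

1. n1.env = "yk"  ["yk"]
2. n1.idx = -9  [-9]
3. n2.env = "ykp"  [B₀.env ++ "p"]
4. n2.idx = 9  [len(B₀.env) + 7]
5. n3.depth = false  [terminal]
6. n2.cnt = false  [e.depth == true]
7. n2.sig = 23  [23]
8. n1.cnt = false  [B₁.sig > 23]
9. n1.sig = 4  [B₁.sig - 19]
10. n5.mk = -9  [-9]
11. n5.lim = 25  [25]
12. n6.wid = 18  [C.lim + C.mk + 2]
13. n7.wid = -1  [-1]
14. n8.sig = "nu"  [terminal]
15. n7.lab = "nup"  [f.sig ++ "p"]
16. n7.idx = true  [D.wid > -2]
17. n7.hot = 26  [D.wid + 27]
18. n6.lab = "vv"  ["vv"]
19. n6.idx = true  [D₁.idx == true]
20. n6.hot = 7  [D₀.wid - 11]
21. n9.depth = true  [D.idx == true]
22. n10.lab = "pn"  [terminal]
23. n11.sig = "ym"  [terminal]
24. n9.key = 1  [len(f.sig) - 1]
25. n5.depth = 16  [C.mk * 2 + 34]
26. n12.depth = false  [C.depth > 16]
27. n13.sig = "ku"  [terminal]
28. n12.key = 16  [16]
29. n4.depth = "vn"  ["vn"]
30. n4.tag = 18  [C.depth + 2]
31. n4.env = true  [C.depth == A.key]
32. n4.ok = "mv"  ["mv"]
33. n14.depth = true  [B.cnt == false]
34. n15.val = 28  [terminal]
35. n16.mk = 6  [d.val - 22]
36. n16.lim = -9  [-9]
37. n17.val = 24  [terminal]
38. n18.depth = true  [d.val > 23]
39. n19.depth = false  [A₀.depth == false]
40. n20.mk = false  [terminal]
41. n21.lab = "pz"  [terminal]
42. n19.key = -4  [len(a.lab) - 6]
43. n22.mk = false  [terminal]
44. n18.key = 22  [A₁.key + 26]
45. n16.depth = 24  [A.key + C.mk - 4]
46. n14.key = -4  [d.val - 32]
47. n0.depth = "vnr"  [S₁.depth ++ "r"]
48. n0.tag = 19  [S₁.tag * 2 - 17]
49. n0.env = false  [S₁.env == false]
50. n0.ok = "mvn"  [S₁.ok ++ "n"]

false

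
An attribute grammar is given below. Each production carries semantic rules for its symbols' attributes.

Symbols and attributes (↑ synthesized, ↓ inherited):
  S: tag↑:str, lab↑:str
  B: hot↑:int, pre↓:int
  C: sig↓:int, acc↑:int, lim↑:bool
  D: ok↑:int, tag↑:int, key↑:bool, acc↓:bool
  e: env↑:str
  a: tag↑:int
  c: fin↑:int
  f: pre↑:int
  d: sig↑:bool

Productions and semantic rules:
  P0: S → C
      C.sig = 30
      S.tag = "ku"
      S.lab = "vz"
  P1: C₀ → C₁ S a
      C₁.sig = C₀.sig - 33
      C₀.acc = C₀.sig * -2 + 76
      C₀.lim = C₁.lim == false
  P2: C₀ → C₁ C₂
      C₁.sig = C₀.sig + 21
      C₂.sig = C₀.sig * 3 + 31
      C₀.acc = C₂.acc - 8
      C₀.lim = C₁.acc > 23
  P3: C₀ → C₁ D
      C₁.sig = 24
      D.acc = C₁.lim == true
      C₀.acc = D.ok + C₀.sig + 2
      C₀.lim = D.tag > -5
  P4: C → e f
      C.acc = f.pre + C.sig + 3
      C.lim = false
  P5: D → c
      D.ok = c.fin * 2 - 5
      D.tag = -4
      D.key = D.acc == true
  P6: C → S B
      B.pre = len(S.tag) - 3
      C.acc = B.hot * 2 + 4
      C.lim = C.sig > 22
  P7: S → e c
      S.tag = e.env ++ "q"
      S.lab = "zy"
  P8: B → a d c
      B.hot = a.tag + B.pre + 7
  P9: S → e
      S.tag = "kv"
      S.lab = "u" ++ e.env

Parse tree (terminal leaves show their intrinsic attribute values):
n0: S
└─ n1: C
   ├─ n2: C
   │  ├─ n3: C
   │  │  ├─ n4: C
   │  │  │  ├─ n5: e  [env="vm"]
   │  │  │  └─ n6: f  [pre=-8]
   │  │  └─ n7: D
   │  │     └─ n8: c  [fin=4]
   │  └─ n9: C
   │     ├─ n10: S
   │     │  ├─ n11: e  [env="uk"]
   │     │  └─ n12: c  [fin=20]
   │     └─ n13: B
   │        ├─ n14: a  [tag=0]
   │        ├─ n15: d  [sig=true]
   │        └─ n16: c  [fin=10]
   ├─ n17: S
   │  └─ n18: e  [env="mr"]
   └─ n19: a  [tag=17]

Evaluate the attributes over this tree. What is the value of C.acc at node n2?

10

1. n1.sig = 30  [30]
2. n2.sig = -3  [C₀.sig - 33]
3. n3.sig = 18  [C₀.sig + 21]
4. n4.sig = 24  [24]
5. n5.env = "vm"  [terminal]
6. n6.pre = -8  [terminal]
7. n4.acc = 19  [f.pre + C.sig + 3]
8. n4.lim = false  [false]
9. n7.acc = false  [C₁.lim == true]
10. n8.fin = 4  [terminal]
11. n7.ok = 3  [c.fin * 2 - 5]
12. n7.tag = -4  [-4]
13. n7.key = false  [D.acc == true]
14. n3.acc = 23  [D.ok + C₀.sig + 2]
15. n3.lim = true  [D.tag > -5]
16. n9.sig = 22  [C₀.sig * 3 + 31]
17. n11.env = "uk"  [terminal]
18. n12.fin = 20  [terminal]
19. n10.tag = "ukq"  [e.env ++ "q"]
20. n10.lab = "zy"  ["zy"]
21. n13.pre = 0  [len(S.tag) - 3]
22. n14.tag = 0  [terminal]
23. n15.sig = true  [terminal]
24. n16.fin = 10  [terminal]
25. n13.hot = 7  [a.tag + B.pre + 7]
26. n9.acc = 18  [B.hot * 2 + 4]
27. n9.lim = false  [C.sig > 22]
28. n2.acc = 10  [C₂.acc - 8]
29. n2.lim = false  [C₁.acc > 23]
30. n18.env = "mr"  [terminal]
31. n17.tag = "kv"  ["kv"]
32. n17.lab = "umr"  ["u" ++ e.env]
33. n19.tag = 17  [terminal]
34. n1.acc = 16  [C₀.sig * -2 + 76]
35. n1.lim = true  [C₁.lim == false]
36. n0.tag = "ku"  ["ku"]
37. n0.lab = "vz"  ["vz"]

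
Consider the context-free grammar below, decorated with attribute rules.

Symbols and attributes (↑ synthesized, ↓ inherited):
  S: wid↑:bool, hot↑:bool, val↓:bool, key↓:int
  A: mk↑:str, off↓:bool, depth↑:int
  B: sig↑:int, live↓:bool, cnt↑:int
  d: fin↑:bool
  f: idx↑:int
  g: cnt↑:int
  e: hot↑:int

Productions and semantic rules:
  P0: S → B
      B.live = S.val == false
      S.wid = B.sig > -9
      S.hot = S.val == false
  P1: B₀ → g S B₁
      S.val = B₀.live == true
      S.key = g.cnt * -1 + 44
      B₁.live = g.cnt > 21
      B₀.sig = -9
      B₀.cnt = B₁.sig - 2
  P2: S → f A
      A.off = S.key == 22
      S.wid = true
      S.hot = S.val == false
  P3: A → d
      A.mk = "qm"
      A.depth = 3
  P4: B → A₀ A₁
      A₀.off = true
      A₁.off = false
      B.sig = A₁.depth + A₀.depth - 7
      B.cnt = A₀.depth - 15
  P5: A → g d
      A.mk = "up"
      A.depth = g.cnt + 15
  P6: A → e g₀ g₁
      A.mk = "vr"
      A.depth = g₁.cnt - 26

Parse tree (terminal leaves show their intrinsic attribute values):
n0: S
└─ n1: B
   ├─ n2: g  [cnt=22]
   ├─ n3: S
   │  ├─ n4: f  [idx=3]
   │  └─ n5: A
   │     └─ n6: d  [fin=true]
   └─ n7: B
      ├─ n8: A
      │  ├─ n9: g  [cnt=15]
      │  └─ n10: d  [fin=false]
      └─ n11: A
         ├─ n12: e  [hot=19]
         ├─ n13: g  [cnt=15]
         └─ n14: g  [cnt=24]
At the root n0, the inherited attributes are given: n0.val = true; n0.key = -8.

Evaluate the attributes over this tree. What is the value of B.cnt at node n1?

19

1. n0.val = true  [given at root]
2. n0.key = -8  [given at root]
3. n1.live = false  [S.val == false]
4. n2.cnt = 22  [terminal]
5. n3.val = false  [B₀.live == true]
6. n3.key = 22  [g.cnt * -1 + 44]
7. n4.idx = 3  [terminal]
8. n5.off = true  [S.key == 22]
9. n6.fin = true  [terminal]
10. n5.mk = "qm"  ["qm"]
11. n5.depth = 3  [3]
12. n3.wid = true  [true]
13. n3.hot = true  [S.val == false]
14. n7.live = true  [g.cnt > 21]
15. n8.off = true  [true]
16. n9.cnt = 15  [terminal]
17. n10.fin = false  [terminal]
18. n8.mk = "up"  ["up"]
19. n8.depth = 30  [g.cnt + 15]
20. n11.off = false  [false]
21. n12.hot = 19  [terminal]
22. n13.cnt = 15  [terminal]
23. n14.cnt = 24  [terminal]
24. n11.mk = "vr"  ["vr"]
25. n11.depth = -2  [g₁.cnt - 26]
26. n7.sig = 21  [A₁.depth + A₀.depth - 7]
27. n7.cnt = 15  [A₀.depth - 15]
28. n1.sig = -9  [-9]
29. n1.cnt = 19  [B₁.sig - 2]
30. n0.wid = false  [B.sig > -9]
31. n0.hot = false  [S.val == false]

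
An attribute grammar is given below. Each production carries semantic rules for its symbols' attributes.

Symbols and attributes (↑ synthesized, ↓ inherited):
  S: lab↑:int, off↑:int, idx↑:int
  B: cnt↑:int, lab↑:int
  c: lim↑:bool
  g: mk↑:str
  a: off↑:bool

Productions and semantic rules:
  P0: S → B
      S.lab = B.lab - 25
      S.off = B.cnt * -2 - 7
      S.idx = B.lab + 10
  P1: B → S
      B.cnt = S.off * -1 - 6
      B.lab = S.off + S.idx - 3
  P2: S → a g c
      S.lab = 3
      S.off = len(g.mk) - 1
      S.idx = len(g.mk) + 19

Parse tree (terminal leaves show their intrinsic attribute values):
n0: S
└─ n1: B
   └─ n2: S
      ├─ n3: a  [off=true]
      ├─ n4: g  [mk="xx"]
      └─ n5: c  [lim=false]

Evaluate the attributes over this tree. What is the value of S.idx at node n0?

1. n3.off = true  [terminal]
2. n4.mk = "xx"  [terminal]
3. n5.lim = false  [terminal]
4. n2.lab = 3  [3]
5. n2.off = 1  [len(g.mk) - 1]
6. n2.idx = 21  [len(g.mk) + 19]
7. n1.cnt = -7  [S.off * -1 - 6]
8. n1.lab = 19  [S.off + S.idx - 3]
9. n0.lab = -6  [B.lab - 25]
10. n0.off = 7  [B.cnt * -2 - 7]
11. n0.idx = 29  [B.lab + 10]

29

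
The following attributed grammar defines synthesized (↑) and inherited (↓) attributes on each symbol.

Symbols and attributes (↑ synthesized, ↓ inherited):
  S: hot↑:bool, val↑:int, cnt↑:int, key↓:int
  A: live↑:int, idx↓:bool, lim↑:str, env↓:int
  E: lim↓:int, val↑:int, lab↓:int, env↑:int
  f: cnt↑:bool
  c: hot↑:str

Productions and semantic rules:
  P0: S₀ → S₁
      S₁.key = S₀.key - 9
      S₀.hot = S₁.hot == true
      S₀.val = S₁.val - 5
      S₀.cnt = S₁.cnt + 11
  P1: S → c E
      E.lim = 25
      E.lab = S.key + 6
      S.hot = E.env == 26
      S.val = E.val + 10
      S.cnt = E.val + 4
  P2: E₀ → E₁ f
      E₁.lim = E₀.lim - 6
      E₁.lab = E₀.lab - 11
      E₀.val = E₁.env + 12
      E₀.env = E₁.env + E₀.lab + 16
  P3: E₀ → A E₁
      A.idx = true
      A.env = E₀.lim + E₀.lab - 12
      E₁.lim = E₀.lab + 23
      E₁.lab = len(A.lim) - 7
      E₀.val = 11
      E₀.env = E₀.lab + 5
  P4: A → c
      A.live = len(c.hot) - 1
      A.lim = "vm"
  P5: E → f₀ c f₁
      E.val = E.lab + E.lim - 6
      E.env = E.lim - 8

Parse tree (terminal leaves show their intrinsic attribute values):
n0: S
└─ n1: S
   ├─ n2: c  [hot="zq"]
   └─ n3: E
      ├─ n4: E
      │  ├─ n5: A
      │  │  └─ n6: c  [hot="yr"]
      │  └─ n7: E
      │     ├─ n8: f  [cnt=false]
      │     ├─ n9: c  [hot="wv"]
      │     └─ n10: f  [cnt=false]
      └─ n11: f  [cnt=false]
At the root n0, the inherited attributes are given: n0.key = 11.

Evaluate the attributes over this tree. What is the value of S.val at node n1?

24

1. n0.key = 11  [given at root]
2. n1.key = 2  [S₀.key - 9]
3. n2.hot = "zq"  [terminal]
4. n3.lim = 25  [25]
5. n3.lab = 8  [S.key + 6]
6. n4.lim = 19  [E₀.lim - 6]
7. n4.lab = -3  [E₀.lab - 11]
8. n5.idx = true  [true]
9. n5.env = 4  [E₀.lim + E₀.lab - 12]
10. n6.hot = "yr"  [terminal]
11. n5.live = 1  [len(c.hot) - 1]
12. n5.lim = "vm"  ["vm"]
13. n7.lim = 20  [E₀.lab + 23]
14. n7.lab = -5  [len(A.lim) - 7]
15. n8.cnt = false  [terminal]
16. n9.hot = "wv"  [terminal]
17. n10.cnt = false  [terminal]
18. n7.val = 9  [E.lab + E.lim - 6]
19. n7.env = 12  [E.lim - 8]
20. n4.val = 11  [11]
21. n4.env = 2  [E₀.lab + 5]
22. n11.cnt = false  [terminal]
23. n3.val = 14  [E₁.env + 12]
24. n3.env = 26  [E₁.env + E₀.lab + 16]
25. n1.hot = true  [E.env == 26]
26. n1.val = 24  [E.val + 10]
27. n1.cnt = 18  [E.val + 4]
28. n0.hot = true  [S₁.hot == true]
29. n0.val = 19  [S₁.val - 5]
30. n0.cnt = 29  [S₁.cnt + 11]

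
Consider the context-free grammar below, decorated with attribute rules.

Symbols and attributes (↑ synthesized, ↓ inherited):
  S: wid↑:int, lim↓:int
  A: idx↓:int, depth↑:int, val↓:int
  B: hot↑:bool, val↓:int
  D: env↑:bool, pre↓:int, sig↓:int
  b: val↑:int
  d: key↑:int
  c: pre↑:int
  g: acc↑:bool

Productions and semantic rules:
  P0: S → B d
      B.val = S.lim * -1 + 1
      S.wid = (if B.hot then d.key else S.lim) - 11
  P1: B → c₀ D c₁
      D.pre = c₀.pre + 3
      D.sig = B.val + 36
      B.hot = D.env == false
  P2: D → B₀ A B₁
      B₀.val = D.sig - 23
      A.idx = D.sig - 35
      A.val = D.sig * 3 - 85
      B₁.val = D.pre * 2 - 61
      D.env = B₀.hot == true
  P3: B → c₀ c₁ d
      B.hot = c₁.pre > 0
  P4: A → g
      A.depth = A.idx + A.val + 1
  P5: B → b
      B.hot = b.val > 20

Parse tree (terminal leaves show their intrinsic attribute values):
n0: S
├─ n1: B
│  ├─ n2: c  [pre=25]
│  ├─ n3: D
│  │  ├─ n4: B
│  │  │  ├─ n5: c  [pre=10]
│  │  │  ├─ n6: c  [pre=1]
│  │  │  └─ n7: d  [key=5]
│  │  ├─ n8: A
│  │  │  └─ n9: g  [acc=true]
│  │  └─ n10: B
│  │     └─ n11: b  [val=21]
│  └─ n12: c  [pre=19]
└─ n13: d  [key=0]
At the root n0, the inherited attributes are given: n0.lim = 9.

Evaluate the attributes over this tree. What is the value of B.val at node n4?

1. n0.lim = 9  [given at root]
2. n1.val = -8  [S.lim * -1 + 1]
3. n2.pre = 25  [terminal]
4. n3.pre = 28  [c₀.pre + 3]
5. n3.sig = 28  [B.val + 36]
6. n4.val = 5  [D.sig - 23]
7. n5.pre = 10  [terminal]
8. n6.pre = 1  [terminal]
9. n7.key = 5  [terminal]
10. n4.hot = true  [c₁.pre > 0]
11. n8.idx = -7  [D.sig - 35]
12. n8.val = -1  [D.sig * 3 - 85]
13. n9.acc = true  [terminal]
14. n8.depth = -7  [A.idx + A.val + 1]
15. n10.val = -5  [D.pre * 2 - 61]
16. n11.val = 21  [terminal]
17. n10.hot = true  [b.val > 20]
18. n3.env = true  [B₀.hot == true]
19. n12.pre = 19  [terminal]
20. n1.hot = false  [D.env == false]
21. n13.key = 0  [terminal]
22. n0.wid = -2  [(if B.hot then d.key else S.lim) - 11]

5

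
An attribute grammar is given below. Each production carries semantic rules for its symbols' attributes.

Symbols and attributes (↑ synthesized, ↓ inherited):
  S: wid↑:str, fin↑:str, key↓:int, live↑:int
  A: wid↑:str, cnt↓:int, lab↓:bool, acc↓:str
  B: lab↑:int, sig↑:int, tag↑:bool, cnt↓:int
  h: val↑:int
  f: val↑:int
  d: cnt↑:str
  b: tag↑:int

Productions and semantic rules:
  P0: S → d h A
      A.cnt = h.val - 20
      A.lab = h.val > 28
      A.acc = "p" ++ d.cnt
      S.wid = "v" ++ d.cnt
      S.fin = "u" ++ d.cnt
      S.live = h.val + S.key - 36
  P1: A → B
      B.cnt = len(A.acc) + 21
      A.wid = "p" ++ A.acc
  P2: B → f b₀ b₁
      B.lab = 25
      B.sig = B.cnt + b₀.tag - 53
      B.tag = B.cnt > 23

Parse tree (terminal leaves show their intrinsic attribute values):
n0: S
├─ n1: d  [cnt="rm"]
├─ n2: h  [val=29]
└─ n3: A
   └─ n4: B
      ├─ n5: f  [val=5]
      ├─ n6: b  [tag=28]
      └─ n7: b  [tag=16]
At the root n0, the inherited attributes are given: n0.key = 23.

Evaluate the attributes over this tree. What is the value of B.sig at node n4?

1. n0.key = 23  [given at root]
2. n1.cnt = "rm"  [terminal]
3. n2.val = 29  [terminal]
4. n3.cnt = 9  [h.val - 20]
5. n3.lab = true  [h.val > 28]
6. n3.acc = "prm"  ["p" ++ d.cnt]
7. n4.cnt = 24  [len(A.acc) + 21]
8. n5.val = 5  [terminal]
9. n6.tag = 28  [terminal]
10. n7.tag = 16  [terminal]
11. n4.lab = 25  [25]
12. n4.sig = -1  [B.cnt + b₀.tag - 53]
13. n4.tag = true  [B.cnt > 23]
14. n3.wid = "pprm"  ["p" ++ A.acc]
15. n0.wid = "vrm"  ["v" ++ d.cnt]
16. n0.fin = "urm"  ["u" ++ d.cnt]
17. n0.live = 16  [h.val + S.key - 36]

-1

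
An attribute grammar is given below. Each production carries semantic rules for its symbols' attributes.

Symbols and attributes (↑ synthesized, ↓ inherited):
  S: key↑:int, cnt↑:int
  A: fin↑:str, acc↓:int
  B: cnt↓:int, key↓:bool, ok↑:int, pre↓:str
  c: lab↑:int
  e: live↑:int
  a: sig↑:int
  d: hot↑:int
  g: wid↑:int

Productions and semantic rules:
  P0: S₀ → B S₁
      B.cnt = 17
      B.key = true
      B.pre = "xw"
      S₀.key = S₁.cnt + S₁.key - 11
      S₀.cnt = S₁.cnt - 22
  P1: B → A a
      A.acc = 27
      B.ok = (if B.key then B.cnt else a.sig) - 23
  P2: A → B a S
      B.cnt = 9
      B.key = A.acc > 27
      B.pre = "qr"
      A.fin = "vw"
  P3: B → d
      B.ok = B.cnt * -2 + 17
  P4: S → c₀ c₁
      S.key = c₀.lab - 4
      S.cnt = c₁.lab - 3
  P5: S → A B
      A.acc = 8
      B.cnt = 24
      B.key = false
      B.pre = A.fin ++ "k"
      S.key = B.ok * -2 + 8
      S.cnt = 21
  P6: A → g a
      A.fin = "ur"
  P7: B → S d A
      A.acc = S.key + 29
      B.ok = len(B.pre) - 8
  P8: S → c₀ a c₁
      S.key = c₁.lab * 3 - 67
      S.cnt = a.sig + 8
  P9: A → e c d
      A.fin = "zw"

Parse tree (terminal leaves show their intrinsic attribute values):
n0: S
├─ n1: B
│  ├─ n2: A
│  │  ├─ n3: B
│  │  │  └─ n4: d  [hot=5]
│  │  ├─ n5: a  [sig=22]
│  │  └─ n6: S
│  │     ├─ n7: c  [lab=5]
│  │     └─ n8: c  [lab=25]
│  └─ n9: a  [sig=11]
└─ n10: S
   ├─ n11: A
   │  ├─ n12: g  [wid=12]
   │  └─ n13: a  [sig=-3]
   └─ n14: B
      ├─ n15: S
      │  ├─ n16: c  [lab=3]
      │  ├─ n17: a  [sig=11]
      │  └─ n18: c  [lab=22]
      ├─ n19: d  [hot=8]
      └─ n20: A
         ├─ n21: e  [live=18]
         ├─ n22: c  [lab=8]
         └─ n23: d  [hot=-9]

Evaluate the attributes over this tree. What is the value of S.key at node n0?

28

1. n1.cnt = 17  [17]
2. n1.key = true  [true]
3. n1.pre = "xw"  ["xw"]
4. n2.acc = 27  [27]
5. n3.cnt = 9  [9]
6. n3.key = false  [A.acc > 27]
7. n3.pre = "qr"  ["qr"]
8. n4.hot = 5  [terminal]
9. n3.ok = -1  [B.cnt * -2 + 17]
10. n5.sig = 22  [terminal]
11. n7.lab = 5  [terminal]
12. n8.lab = 25  [terminal]
13. n6.key = 1  [c₀.lab - 4]
14. n6.cnt = 22  [c₁.lab - 3]
15. n2.fin = "vw"  ["vw"]
16. n9.sig = 11  [terminal]
17. n1.ok = -6  [(if B.key then B.cnt else a.sig) - 23]
18. n11.acc = 8  [8]
19. n12.wid = 12  [terminal]
20. n13.sig = -3  [terminal]
21. n11.fin = "ur"  ["ur"]
22. n14.cnt = 24  [24]
23. n14.key = false  [false]
24. n14.pre = "urk"  [A.fin ++ "k"]
25. n16.lab = 3  [terminal]
26. n17.sig = 11  [terminal]
27. n18.lab = 22  [terminal]
28. n15.key = -1  [c₁.lab * 3 - 67]
29. n15.cnt = 19  [a.sig + 8]
30. n19.hot = 8  [terminal]
31. n20.acc = 28  [S.key + 29]
32. n21.live = 18  [terminal]
33. n22.lab = 8  [terminal]
34. n23.hot = -9  [terminal]
35. n20.fin = "zw"  ["zw"]
36. n14.ok = -5  [len(B.pre) - 8]
37. n10.key = 18  [B.ok * -2 + 8]
38. n10.cnt = 21  [21]
39. n0.key = 28  [S₁.cnt + S₁.key - 11]
40. n0.cnt = -1  [S₁.cnt - 22]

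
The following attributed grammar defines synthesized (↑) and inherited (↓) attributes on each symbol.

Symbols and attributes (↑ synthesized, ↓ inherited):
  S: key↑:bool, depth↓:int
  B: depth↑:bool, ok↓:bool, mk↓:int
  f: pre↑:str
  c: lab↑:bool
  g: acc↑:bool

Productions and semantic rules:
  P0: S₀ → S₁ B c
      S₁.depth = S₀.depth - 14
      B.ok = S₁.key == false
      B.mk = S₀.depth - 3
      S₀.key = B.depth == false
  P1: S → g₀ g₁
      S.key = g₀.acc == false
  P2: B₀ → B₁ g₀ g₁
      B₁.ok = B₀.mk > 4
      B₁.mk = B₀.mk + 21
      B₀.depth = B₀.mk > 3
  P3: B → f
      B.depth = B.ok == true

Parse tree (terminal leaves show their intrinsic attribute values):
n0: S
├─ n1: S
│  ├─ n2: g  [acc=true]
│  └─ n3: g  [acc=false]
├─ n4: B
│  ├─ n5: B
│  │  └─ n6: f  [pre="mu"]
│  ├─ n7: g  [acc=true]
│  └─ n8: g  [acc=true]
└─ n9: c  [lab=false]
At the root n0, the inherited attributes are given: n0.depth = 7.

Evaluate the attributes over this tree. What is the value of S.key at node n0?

false

1. n0.depth = 7  [given at root]
2. n1.depth = -7  [S₀.depth - 14]
3. n2.acc = true  [terminal]
4. n3.acc = false  [terminal]
5. n1.key = false  [g₀.acc == false]
6. n4.ok = true  [S₁.key == false]
7. n4.mk = 4  [S₀.depth - 3]
8. n5.ok = false  [B₀.mk > 4]
9. n5.mk = 25  [B₀.mk + 21]
10. n6.pre = "mu"  [terminal]
11. n5.depth = false  [B.ok == true]
12. n7.acc = true  [terminal]
13. n8.acc = true  [terminal]
14. n4.depth = true  [B₀.mk > 3]
15. n9.lab = false  [terminal]
16. n0.key = false  [B.depth == false]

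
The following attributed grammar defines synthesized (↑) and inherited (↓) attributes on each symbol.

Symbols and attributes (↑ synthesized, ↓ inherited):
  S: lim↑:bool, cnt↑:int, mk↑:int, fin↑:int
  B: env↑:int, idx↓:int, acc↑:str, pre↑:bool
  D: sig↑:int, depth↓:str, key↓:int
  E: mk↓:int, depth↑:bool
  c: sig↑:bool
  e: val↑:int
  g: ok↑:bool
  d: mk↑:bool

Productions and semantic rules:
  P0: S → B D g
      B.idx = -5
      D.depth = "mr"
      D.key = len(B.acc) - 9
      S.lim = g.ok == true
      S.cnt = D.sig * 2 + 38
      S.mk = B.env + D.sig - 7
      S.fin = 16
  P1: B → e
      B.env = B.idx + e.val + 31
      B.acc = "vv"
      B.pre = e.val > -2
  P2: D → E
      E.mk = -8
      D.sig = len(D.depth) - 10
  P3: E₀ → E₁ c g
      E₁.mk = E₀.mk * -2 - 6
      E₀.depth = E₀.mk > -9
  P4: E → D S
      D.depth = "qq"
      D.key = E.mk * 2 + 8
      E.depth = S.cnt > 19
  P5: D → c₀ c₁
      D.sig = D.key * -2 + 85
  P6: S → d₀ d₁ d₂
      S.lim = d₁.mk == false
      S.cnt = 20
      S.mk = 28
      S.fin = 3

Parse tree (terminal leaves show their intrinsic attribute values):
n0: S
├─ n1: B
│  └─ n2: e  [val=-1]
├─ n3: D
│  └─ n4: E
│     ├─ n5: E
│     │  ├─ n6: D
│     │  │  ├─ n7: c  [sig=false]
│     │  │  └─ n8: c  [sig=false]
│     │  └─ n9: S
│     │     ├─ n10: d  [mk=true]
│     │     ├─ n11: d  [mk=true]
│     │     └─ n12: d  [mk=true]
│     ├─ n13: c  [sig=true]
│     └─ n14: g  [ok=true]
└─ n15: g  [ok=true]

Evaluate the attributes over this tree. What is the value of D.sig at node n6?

29

1. n1.idx = -5  [-5]
2. n2.val = -1  [terminal]
3. n1.env = 25  [B.idx + e.val + 31]
4. n1.acc = "vv"  ["vv"]
5. n1.pre = true  [e.val > -2]
6. n3.depth = "mr"  ["mr"]
7. n3.key = -7  [len(B.acc) - 9]
8. n4.mk = -8  [-8]
9. n5.mk = 10  [E₀.mk * -2 - 6]
10. n6.depth = "qq"  ["qq"]
11. n6.key = 28  [E.mk * 2 + 8]
12. n7.sig = false  [terminal]
13. n8.sig = false  [terminal]
14. n6.sig = 29  [D.key * -2 + 85]
15. n10.mk = true  [terminal]
16. n11.mk = true  [terminal]
17. n12.mk = true  [terminal]
18. n9.lim = false  [d₁.mk == false]
19. n9.cnt = 20  [20]
20. n9.mk = 28  [28]
21. n9.fin = 3  [3]
22. n5.depth = true  [S.cnt > 19]
23. n13.sig = true  [terminal]
24. n14.ok = true  [terminal]
25. n4.depth = true  [E₀.mk > -9]
26. n3.sig = -8  [len(D.depth) - 10]
27. n15.ok = true  [terminal]
28. n0.lim = true  [g.ok == true]
29. n0.cnt = 22  [D.sig * 2 + 38]
30. n0.mk = 10  [B.env + D.sig - 7]
31. n0.fin = 16  [16]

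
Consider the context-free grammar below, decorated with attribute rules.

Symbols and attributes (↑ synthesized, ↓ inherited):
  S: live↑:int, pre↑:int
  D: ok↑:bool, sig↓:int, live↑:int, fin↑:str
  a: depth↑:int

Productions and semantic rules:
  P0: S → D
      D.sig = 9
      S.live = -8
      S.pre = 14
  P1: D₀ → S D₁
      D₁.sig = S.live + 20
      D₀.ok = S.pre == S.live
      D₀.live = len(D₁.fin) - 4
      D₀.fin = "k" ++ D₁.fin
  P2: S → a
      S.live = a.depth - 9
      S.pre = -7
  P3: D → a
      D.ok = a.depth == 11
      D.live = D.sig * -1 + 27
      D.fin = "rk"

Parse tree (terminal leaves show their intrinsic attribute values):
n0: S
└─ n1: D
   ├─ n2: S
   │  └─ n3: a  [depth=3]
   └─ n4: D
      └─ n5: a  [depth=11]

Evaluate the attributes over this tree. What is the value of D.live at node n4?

13

1. n1.sig = 9  [9]
2. n3.depth = 3  [terminal]
3. n2.live = -6  [a.depth - 9]
4. n2.pre = -7  [-7]
5. n4.sig = 14  [S.live + 20]
6. n5.depth = 11  [terminal]
7. n4.ok = true  [a.depth == 11]
8. n4.live = 13  [D.sig * -1 + 27]
9. n4.fin = "rk"  ["rk"]
10. n1.ok = false  [S.pre == S.live]
11. n1.live = -2  [len(D₁.fin) - 4]
12. n1.fin = "krk"  ["k" ++ D₁.fin]
13. n0.live = -8  [-8]
14. n0.pre = 14  [14]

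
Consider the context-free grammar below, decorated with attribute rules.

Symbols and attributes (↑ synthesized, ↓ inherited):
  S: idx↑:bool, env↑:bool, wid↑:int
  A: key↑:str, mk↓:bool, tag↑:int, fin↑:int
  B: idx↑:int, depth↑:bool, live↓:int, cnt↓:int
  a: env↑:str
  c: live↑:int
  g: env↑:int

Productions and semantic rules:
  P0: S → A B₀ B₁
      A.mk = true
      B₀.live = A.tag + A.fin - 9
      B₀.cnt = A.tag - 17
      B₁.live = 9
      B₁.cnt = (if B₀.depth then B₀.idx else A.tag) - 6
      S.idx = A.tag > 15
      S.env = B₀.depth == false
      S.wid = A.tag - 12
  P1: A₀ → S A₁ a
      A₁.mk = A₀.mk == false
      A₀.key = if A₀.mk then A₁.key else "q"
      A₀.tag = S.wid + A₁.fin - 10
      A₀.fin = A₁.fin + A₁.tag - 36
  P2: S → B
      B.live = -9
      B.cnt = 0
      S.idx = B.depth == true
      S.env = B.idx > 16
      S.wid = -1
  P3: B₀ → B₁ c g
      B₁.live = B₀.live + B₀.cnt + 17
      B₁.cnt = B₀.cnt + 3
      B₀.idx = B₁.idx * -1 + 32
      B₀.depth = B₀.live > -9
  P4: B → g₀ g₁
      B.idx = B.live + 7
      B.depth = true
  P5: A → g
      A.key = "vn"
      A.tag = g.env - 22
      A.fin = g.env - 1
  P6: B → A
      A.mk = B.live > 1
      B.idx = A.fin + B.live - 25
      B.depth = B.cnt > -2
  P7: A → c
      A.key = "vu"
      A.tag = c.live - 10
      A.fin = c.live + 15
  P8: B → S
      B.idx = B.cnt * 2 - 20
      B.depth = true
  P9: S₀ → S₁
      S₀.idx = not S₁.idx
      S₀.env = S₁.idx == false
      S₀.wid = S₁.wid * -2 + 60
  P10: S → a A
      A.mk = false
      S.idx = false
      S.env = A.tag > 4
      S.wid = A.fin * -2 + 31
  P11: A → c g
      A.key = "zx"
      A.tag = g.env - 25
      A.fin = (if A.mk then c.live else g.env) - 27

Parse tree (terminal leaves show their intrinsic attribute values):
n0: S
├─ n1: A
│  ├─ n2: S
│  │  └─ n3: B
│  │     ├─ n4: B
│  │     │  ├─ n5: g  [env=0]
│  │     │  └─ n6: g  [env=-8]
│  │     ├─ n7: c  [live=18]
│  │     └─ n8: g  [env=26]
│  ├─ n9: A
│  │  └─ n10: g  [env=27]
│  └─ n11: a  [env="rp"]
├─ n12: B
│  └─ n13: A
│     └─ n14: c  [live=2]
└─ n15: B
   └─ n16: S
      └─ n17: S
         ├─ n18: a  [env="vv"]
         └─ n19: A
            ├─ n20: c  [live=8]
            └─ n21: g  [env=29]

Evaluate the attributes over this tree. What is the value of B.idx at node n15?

1. n1.mk = true  [true]
2. n3.live = -9  [-9]
3. n3.cnt = 0  [0]
4. n4.live = 8  [B₀.live + B₀.cnt + 17]
5. n4.cnt = 3  [B₀.cnt + 3]
6. n5.env = 0  [terminal]
7. n6.env = -8  [terminal]
8. n4.idx = 15  [B.live + 7]
9. n4.depth = true  [true]
10. n7.live = 18  [terminal]
11. n8.env = 26  [terminal]
12. n3.idx = 17  [B₁.idx * -1 + 32]
13. n3.depth = false  [B₀.live > -9]
14. n2.idx = false  [B.depth == true]
15. n2.env = true  [B.idx > 16]
16. n2.wid = -1  [-1]
17. n9.mk = false  [A₀.mk == false]
18. n10.env = 27  [terminal]
19. n9.key = "vn"  ["vn"]
20. n9.tag = 5  [g.env - 22]
21. n9.fin = 26  [g.env - 1]
22. n11.env = "rp"  [terminal]
23. n1.key = "vn"  [if A₀.mk then A₁.key else "q"]
24. n1.tag = 15  [S.wid + A₁.fin - 10]
25. n1.fin = -5  [A₁.fin + A₁.tag - 36]
26. n12.live = 1  [A.tag + A.fin - 9]
27. n12.cnt = -2  [A.tag - 17]
28. n13.mk = false  [B.live > 1]
29. n14.live = 2  [terminal]
30. n13.key = "vu"  ["vu"]
31. n13.tag = -8  [c.live - 10]
32. n13.fin = 17  [c.live + 15]
33. n12.idx = -7  [A.fin + B.live - 25]
34. n12.depth = false  [B.cnt > -2]
35. n15.live = 9  [9]
36. n15.cnt = 9  [(if B₀.depth then B₀.idx else A.tag) - 6]
37. n18.env = "vv"  [terminal]
38. n19.mk = false  [false]
39. n20.live = 8  [terminal]
40. n21.env = 29  [terminal]
41. n19.key = "zx"  ["zx"]
42. n19.tag = 4  [g.env - 25]
43. n19.fin = 2  [(if A.mk then c.live else g.env) - 27]
44. n17.idx = false  [false]
45. n17.env = false  [A.tag > 4]
46. n17.wid = 27  [A.fin * -2 + 31]
47. n16.idx = true  [not S₁.idx]
48. n16.env = true  [S₁.idx == false]
49. n16.wid = 6  [S₁.wid * -2 + 60]
50. n15.idx = -2  [B.cnt * 2 - 20]
51. n15.depth = true  [true]
52. n0.idx = false  [A.tag > 15]
53. n0.env = true  [B₀.depth == false]
54. n0.wid = 3  [A.tag - 12]

-2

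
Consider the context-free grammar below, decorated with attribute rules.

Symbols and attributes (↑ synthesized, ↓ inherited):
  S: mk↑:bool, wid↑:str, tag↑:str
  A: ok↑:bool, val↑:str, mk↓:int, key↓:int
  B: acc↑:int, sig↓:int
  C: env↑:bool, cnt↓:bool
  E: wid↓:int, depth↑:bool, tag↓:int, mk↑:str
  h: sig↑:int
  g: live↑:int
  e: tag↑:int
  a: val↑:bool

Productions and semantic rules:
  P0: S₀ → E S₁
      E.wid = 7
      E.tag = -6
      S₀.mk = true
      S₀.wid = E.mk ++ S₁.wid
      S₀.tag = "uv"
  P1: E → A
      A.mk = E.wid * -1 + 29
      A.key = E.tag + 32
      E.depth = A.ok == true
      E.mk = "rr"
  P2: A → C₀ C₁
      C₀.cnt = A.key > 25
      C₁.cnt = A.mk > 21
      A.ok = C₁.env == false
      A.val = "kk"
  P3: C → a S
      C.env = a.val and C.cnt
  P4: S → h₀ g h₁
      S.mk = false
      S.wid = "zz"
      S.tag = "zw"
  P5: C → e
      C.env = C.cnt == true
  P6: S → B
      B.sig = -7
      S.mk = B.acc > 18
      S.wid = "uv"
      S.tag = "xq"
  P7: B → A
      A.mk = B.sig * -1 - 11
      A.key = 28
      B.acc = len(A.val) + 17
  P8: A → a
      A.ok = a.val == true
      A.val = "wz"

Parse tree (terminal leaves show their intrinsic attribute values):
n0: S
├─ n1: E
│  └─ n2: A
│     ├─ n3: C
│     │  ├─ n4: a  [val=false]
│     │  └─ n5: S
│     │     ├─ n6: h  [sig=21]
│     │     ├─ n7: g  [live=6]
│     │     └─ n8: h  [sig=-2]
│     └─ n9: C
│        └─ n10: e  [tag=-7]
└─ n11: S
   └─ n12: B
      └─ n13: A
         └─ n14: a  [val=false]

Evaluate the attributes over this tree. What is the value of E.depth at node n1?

1. n1.wid = 7  [7]
2. n1.tag = -6  [-6]
3. n2.mk = 22  [E.wid * -1 + 29]
4. n2.key = 26  [E.tag + 32]
5. n3.cnt = true  [A.key > 25]
6. n4.val = false  [terminal]
7. n6.sig = 21  [terminal]
8. n7.live = 6  [terminal]
9. n8.sig = -2  [terminal]
10. n5.mk = false  [false]
11. n5.wid = "zz"  ["zz"]
12. n5.tag = "zw"  ["zw"]
13. n3.env = false  [a.val and C.cnt]
14. n9.cnt = true  [A.mk > 21]
15. n10.tag = -7  [terminal]
16. n9.env = true  [C.cnt == true]
17. n2.ok = false  [C₁.env == false]
18. n2.val = "kk"  ["kk"]
19. n1.depth = false  [A.ok == true]
20. n1.mk = "rr"  ["rr"]
21. n12.sig = -7  [-7]
22. n13.mk = -4  [B.sig * -1 - 11]
23. n13.key = 28  [28]
24. n14.val = false  [terminal]
25. n13.ok = false  [a.val == true]
26. n13.val = "wz"  ["wz"]
27. n12.acc = 19  [len(A.val) + 17]
28. n11.mk = true  [B.acc > 18]
29. n11.wid = "uv"  ["uv"]
30. n11.tag = "xq"  ["xq"]
31. n0.mk = true  [true]
32. n0.wid = "rruv"  [E.mk ++ S₁.wid]
33. n0.tag = "uv"  ["uv"]

false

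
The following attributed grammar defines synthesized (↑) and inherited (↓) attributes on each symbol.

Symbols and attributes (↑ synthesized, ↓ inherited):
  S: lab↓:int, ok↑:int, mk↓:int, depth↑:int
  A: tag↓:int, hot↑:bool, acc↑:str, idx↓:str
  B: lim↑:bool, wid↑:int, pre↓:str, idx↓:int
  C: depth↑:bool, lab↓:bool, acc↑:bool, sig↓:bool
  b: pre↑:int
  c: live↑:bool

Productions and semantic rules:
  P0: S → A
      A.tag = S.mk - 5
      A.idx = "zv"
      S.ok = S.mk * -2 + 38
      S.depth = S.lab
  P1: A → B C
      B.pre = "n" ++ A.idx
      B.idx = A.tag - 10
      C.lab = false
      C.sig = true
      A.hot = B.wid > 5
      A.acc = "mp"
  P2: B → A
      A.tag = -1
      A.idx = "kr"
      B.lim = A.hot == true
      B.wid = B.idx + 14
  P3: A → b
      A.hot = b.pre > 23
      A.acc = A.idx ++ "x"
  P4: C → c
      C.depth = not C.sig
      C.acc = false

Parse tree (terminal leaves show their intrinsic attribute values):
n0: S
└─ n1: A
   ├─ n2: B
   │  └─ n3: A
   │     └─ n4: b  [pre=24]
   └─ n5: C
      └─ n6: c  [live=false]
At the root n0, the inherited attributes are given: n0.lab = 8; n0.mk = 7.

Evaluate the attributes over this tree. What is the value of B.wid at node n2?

6

1. n0.lab = 8  [given at root]
2. n0.mk = 7  [given at root]
3. n1.tag = 2  [S.mk - 5]
4. n1.idx = "zv"  ["zv"]
5. n2.pre = "nzv"  ["n" ++ A.idx]
6. n2.idx = -8  [A.tag - 10]
7. n3.tag = -1  [-1]
8. n3.idx = "kr"  ["kr"]
9. n4.pre = 24  [terminal]
10. n3.hot = true  [b.pre > 23]
11. n3.acc = "krx"  [A.idx ++ "x"]
12. n2.lim = true  [A.hot == true]
13. n2.wid = 6  [B.idx + 14]
14. n5.lab = false  [false]
15. n5.sig = true  [true]
16. n6.live = false  [terminal]
17. n5.depth = false  [not C.sig]
18. n5.acc = false  [false]
19. n1.hot = true  [B.wid > 5]
20. n1.acc = "mp"  ["mp"]
21. n0.ok = 24  [S.mk * -2 + 38]
22. n0.depth = 8  [S.lab]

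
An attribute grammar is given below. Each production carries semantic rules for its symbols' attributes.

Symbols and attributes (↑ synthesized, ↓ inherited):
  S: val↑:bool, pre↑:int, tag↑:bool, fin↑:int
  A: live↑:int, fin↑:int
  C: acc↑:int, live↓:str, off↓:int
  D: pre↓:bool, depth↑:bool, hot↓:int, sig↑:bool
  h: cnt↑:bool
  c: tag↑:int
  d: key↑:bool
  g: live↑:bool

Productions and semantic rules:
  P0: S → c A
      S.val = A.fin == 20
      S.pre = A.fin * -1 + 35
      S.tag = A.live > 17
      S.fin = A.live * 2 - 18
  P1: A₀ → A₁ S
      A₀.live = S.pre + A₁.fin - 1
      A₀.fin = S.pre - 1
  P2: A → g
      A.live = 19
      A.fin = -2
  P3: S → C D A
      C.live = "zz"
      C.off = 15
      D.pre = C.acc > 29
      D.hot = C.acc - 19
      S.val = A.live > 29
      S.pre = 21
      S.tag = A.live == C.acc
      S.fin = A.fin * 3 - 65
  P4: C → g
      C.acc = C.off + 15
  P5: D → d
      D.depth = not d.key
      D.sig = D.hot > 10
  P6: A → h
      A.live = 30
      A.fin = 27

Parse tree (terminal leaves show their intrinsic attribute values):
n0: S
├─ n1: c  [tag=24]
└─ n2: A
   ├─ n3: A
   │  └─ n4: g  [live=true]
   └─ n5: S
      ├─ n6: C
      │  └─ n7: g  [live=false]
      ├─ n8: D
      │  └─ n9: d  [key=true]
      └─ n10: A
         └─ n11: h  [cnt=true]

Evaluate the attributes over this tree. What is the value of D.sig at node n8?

true

1. n1.tag = 24  [terminal]
2. n4.live = true  [terminal]
3. n3.live = 19  [19]
4. n3.fin = -2  [-2]
5. n6.live = "zz"  ["zz"]
6. n6.off = 15  [15]
7. n7.live = false  [terminal]
8. n6.acc = 30  [C.off + 15]
9. n8.pre = true  [C.acc > 29]
10. n8.hot = 11  [C.acc - 19]
11. n9.key = true  [terminal]
12. n8.depth = false  [not d.key]
13. n8.sig = true  [D.hot > 10]
14. n11.cnt = true  [terminal]
15. n10.live = 30  [30]
16. n10.fin = 27  [27]
17. n5.val = true  [A.live > 29]
18. n5.pre = 21  [21]
19. n5.tag = true  [A.live == C.acc]
20. n5.fin = 16  [A.fin * 3 - 65]
21. n2.live = 18  [S.pre + A₁.fin - 1]
22. n2.fin = 20  [S.pre - 1]
23. n0.val = true  [A.fin == 20]
24. n0.pre = 15  [A.fin * -1 + 35]
25. n0.tag = true  [A.live > 17]
26. n0.fin = 18  [A.live * 2 - 18]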